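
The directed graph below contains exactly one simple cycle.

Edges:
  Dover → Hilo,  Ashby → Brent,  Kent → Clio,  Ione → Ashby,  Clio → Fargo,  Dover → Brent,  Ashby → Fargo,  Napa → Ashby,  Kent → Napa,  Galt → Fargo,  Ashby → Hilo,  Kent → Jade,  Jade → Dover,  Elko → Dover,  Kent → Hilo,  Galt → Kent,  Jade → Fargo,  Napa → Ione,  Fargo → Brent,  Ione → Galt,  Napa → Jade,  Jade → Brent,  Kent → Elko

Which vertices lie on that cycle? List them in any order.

Galt, Ione, Kent, Napa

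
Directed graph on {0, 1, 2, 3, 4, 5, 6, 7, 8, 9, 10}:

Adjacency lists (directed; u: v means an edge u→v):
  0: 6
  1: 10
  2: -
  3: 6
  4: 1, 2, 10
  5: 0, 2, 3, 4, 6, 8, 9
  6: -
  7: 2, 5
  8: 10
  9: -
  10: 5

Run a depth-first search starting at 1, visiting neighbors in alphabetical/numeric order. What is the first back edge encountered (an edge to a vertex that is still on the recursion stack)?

4→1

DFS from 1 (visiting neighbors in alphabetical/numeric order); mark gray on enter, black on exit:
1 gray
  10 gray
    5 gray
      0 gray
        6 gray
        6 black
      0 black
      2 gray
      2 black
      3 gray
        3→6: 6 black — skip
      3 black
      4 gray
        4→1: 1 is gray → back edge
First back edge: 4 → 1.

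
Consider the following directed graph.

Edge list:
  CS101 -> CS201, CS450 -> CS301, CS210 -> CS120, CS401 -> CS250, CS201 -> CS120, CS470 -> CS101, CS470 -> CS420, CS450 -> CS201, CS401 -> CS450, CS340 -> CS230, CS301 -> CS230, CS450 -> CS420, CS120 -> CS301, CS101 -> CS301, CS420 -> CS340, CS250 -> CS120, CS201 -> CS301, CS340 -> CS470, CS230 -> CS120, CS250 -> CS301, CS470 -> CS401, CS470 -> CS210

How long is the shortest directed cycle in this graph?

For each vertex v, BFS finds the shortest path from v back to v.
The shortest such closed walk is CS340 → CS470 → CS420 → CS340, length 3.

3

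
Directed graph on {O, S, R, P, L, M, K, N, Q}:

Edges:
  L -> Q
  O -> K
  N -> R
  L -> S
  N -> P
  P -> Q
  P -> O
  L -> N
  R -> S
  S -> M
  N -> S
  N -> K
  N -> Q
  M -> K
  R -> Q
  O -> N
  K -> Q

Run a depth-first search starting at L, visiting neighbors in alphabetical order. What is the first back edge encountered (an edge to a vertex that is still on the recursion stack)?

DFS from L (visiting neighbors in alphabetical order); mark gray on enter, black on exit:
L gray
  N gray
    K gray
      Q gray
      Q black
    K black
    P gray
      O gray
        O→K: K black — skip
        O→N: N is gray → back edge
First back edge: O → N.

O->N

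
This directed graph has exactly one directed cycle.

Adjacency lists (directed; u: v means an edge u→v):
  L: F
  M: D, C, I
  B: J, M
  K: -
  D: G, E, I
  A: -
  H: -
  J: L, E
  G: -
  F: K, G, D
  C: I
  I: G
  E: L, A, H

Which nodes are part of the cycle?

D, E, F, L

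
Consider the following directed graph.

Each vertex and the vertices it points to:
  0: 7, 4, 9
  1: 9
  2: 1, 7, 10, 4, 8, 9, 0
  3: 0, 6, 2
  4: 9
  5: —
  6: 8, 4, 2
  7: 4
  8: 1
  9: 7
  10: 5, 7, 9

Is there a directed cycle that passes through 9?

Yes

9 is on a cycle iff 9 can reach itself via ≥1 edge.
9 → 7 → 4 → 9 — yes.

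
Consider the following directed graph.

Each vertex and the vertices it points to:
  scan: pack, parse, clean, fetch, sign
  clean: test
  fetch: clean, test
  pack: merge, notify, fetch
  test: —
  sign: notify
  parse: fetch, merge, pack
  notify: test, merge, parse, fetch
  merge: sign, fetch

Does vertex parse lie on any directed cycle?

parse is on a cycle iff parse can reach itself via ≥1 edge.
parse → pack → notify → parse — yes.

Yes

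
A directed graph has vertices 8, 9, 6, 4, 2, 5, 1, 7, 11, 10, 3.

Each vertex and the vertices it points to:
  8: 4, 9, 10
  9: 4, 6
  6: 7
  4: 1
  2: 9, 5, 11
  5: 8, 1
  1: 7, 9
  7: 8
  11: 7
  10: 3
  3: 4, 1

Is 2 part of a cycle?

No

2 lies on a cycle iff there is a path from 2 back to itself.
Exploring from 2, it never reaches itself; equivalently, its strongly connected component is a singleton.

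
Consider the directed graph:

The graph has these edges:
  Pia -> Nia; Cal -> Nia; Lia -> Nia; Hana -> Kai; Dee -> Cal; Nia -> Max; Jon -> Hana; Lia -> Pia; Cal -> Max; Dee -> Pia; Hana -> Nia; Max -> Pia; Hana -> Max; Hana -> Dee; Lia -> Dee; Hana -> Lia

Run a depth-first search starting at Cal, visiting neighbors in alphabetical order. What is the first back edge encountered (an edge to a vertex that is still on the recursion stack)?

Nia->Max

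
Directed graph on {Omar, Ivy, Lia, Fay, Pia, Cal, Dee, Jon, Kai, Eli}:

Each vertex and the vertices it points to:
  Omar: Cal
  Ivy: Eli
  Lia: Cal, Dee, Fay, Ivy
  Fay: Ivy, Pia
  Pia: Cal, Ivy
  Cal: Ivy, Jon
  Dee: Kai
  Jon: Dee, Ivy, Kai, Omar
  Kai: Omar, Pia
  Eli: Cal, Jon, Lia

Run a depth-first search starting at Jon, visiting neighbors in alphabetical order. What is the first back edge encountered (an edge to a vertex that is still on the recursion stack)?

Eli->Cal

DFS from Jon (visiting neighbors in alphabetical order); mark gray on enter, black on exit:
Jon gray
  Dee gray
    Kai gray
      Omar gray
        Cal gray
          Ivy gray
            Eli gray
              Eli→Cal: Cal is gray → back edge
First back edge: Eli → Cal.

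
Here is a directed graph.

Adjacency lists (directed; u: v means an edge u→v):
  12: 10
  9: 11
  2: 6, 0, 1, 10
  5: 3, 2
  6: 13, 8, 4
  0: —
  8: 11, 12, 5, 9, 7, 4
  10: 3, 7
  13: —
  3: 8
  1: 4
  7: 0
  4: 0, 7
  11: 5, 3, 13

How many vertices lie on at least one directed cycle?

A vertex is on a directed cycle iff it belongs to a strongly connected component of size ≥ 2 (or has a self-loop).
The vertices on cycles are {2, 3, 5, 6, 8, 9, 10, 11, 12} — 9 in total.

9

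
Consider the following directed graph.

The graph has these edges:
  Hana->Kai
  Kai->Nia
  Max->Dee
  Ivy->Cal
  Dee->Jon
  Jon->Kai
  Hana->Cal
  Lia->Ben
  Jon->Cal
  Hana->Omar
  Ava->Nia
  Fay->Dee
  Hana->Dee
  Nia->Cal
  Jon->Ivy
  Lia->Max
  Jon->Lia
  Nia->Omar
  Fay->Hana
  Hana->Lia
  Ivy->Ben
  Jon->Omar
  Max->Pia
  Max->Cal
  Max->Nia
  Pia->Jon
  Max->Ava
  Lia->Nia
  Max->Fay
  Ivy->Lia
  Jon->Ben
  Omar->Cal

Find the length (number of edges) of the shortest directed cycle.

4

For each vertex v, BFS finds the shortest path from v back to v.
The shortest such closed walk is Max → Pia → Jon → Lia → Max, length 4.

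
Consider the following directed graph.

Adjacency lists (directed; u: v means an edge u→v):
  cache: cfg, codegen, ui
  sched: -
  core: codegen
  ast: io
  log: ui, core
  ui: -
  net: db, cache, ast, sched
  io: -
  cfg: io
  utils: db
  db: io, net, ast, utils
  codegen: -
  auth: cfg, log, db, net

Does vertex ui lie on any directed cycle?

No

ui lies on a cycle iff there is a path from ui back to itself.
Exploring from ui, it never reaches itself; equivalently, its strongly connected component is a singleton.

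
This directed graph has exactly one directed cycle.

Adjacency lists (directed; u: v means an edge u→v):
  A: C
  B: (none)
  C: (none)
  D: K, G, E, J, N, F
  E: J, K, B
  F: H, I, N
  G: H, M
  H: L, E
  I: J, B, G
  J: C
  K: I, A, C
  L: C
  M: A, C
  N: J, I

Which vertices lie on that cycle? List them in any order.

DFS with gray/black marking from G:
G gray
  H gray
    L gray
      C gray
      C black
    L black
    E gray
      J gray
        J→C: C black — skip
      J black
      K gray
        I gray
          I→J: J black — skip
          B gray
          B black
          I→G: G is gray → back edge
Back edge closes the cycle G → H → E → K → I → G; its vertices are {E, G, H, I, K}.

E, G, H, I, K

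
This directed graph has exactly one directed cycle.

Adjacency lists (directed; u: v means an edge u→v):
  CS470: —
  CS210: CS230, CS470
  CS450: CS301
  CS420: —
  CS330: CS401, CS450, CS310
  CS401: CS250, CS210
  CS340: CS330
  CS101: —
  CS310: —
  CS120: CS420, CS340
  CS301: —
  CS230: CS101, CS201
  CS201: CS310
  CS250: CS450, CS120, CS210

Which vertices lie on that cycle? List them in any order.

DFS with gray/black marking from CS330:
CS330 gray
  CS401 gray
    CS250 gray
      CS450 gray
        CS301 gray
        CS301 black
      CS450 black
      CS120 gray
        CS420 gray
        CS420 black
        CS340 gray
          CS340→CS330: CS330 is gray → back edge
Back edge closes the cycle CS330 → CS401 → CS250 → CS120 → CS340 → CS330; its vertices are {CS120, CS250, CS330, CS340, CS401}.

CS120, CS250, CS330, CS340, CS401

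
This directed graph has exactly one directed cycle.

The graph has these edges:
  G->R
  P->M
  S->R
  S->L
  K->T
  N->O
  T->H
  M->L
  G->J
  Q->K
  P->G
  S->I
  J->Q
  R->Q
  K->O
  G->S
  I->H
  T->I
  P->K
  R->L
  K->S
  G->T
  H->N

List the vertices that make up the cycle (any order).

K, Q, R, S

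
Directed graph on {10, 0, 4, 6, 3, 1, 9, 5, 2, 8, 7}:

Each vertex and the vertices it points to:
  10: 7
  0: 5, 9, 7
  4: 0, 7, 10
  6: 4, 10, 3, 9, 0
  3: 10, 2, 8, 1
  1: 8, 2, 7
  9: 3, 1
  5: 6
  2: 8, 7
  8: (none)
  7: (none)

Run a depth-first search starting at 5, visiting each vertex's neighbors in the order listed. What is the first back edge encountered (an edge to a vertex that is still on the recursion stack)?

0→5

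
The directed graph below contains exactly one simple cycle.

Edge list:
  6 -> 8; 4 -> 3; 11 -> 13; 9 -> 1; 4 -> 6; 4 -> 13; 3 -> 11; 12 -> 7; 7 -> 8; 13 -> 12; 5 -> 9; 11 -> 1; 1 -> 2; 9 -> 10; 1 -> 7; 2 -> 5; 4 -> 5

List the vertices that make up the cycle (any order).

1, 2, 5, 9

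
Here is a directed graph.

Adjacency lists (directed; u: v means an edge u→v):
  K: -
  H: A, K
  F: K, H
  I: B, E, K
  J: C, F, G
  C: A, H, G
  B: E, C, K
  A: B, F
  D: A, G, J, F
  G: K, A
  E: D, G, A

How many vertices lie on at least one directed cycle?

9

A vertex is on a directed cycle iff it belongs to a strongly connected component of size ≥ 2 (or has a self-loop).
The vertices on cycles are {A, B, C, D, E, F, G, H, J} — 9 in total.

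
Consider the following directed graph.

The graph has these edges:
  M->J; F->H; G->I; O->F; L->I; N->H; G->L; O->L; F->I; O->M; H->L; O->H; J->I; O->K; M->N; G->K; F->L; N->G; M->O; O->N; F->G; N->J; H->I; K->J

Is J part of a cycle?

No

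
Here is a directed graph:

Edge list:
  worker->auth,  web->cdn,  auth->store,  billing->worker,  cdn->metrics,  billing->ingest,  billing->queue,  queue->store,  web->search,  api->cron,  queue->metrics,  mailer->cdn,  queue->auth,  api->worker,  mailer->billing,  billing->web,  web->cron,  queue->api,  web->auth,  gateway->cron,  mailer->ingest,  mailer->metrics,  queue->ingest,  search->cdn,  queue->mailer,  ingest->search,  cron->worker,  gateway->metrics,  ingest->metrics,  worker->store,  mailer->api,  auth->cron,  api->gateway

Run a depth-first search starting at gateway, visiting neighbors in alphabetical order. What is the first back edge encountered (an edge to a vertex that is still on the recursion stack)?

auth->cron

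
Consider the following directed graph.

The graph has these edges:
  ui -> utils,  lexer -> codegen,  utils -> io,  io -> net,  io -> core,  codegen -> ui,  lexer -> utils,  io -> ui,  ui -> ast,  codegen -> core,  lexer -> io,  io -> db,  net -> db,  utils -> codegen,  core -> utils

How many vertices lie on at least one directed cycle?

5

A vertex is on a directed cycle iff it belongs to a strongly connected component of size ≥ 2 (or has a self-loop).
The vertices on cycles are {io, ui, core, utils, codegen} — 5 in total.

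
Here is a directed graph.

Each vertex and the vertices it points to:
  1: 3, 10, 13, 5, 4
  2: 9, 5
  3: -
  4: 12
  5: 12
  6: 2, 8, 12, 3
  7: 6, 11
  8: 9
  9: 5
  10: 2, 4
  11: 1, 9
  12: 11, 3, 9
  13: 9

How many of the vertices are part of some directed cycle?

9

A vertex is on a directed cycle iff it belongs to a strongly connected component of size ≥ 2 (or has a self-loop).
The vertices on cycles are {1, 2, 4, 5, 9, 10, 11, 12, 13} — 9 in total.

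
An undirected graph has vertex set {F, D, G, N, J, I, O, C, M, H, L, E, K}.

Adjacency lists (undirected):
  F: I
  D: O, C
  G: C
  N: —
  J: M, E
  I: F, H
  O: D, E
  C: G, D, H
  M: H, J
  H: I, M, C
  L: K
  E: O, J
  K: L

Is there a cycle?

DFS, tracking each vertex's parent; an edge to a visited non-parent vertex closes a cycle.
Start from J:
visit J (parent –)
  visit M (parent J)
    visit H (parent M)
      visit I (parent H)
        visit F (parent I)
          F–I: parent, skip
        I–H: parent, skip
      H–M: parent, skip
      visit C (parent H)
        visit G (parent C)
          G–C: parent, skip
        visit D (parent C)
          visit O (parent D)
            O–D: parent, skip
            visit E (parent O)
              E–O: parent, skip
              E–J: J visited and ≠ parent → cycle
Cycle: J – M – H – C – D – O – E – J.

Yes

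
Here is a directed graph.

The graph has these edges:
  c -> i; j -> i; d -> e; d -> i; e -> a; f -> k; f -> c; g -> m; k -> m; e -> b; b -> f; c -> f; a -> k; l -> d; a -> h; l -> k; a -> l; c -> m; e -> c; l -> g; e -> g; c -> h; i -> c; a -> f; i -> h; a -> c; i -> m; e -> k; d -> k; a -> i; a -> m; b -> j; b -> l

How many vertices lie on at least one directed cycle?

8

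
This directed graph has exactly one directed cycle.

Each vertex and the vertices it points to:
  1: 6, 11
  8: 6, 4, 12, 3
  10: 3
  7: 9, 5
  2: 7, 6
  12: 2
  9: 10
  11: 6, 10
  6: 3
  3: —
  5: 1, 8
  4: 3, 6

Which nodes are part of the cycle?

DFS with gray/black marking from 7:
7 gray
  9 gray
    10 gray
      3 gray
      3 black
    10 black
  9 black
  5 gray
    1 gray
      6 gray
        6→3: 3 black — skip
      6 black
      11 gray
        11→6: 6 black — skip
        11→10: 10 black — skip
      11 black
    1 black
    8 gray
      8→6: 6 black — skip
      4 gray
        4→3: 3 black — skip
        4→6: 6 black — skip
      4 black
      12 gray
        2 gray
          2→7: 7 is gray → back edge
Back edge closes the cycle 7 → 5 → 8 → 12 → 2 → 7; its vertices are {2, 5, 7, 8, 12}.

2, 5, 7, 8, 12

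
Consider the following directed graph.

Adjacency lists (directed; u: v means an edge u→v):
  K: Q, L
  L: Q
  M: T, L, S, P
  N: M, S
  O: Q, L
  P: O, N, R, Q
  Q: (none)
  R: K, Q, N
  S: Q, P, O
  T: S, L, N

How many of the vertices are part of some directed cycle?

6

A vertex is on a directed cycle iff it belongs to a strongly connected component of size ≥ 2 (or has a self-loop).
The vertices on cycles are {M, N, P, R, S, T} — 6 in total.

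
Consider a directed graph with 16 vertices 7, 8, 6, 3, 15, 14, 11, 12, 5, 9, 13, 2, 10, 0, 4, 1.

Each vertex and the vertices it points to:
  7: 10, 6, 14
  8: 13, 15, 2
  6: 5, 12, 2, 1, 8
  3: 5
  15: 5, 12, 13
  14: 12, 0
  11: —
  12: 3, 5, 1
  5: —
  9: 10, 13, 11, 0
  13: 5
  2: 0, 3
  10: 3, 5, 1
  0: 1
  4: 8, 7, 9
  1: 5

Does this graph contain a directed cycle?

No

DFS with white/gray/black marking, starting from 4:
4 gray
  8 gray
    13 gray
      5 gray
      5 black
    13 black
    15 gray
      15→5: 5 black — skip
      12 gray
        3 gray
          3→5: 5 black — skip
        3 black
        12→5: 5 black — skip
        1 gray
          1→5: 5 black — skip
        1 black
      12 black
      15→13: 13 black — skip
    15 black
    2 gray
      0 gray
        0→1: 1 black — skip
      0 black
      2→3: 3 black — skip
    2 black
  8 black
  7 gray
    10 gray
      10→3: 3 black — skip
      10→5: 5 black — skip
      10→1: 1 black — skip
    10 black
    6 gray
      6→5: 5 black — skip
      6→12: 12 black — skip
      6→2: 2 black — skip
      6→1: 1 black — skip
      6→8: 8 black — skip
    6 black
    14 gray
      14→12: 12 black — skip
      14→0: 0 black — skip
    14 black
  7 black
  9 gray
    9→10: 10 black — skip
    9→13: 13 black — skip
    11 gray
    11 black
    9→0: 0 black — skip
  9 black
4 black
Every edge goes to a white or black vertex — no back edge, so the graph is acyclic.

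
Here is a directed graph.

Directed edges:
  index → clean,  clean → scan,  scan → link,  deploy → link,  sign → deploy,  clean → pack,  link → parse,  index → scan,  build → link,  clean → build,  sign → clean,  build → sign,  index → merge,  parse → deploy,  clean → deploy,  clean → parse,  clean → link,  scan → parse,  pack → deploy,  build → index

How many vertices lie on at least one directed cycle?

7

A vertex is on a directed cycle iff it belongs to a strongly connected component of size ≥ 2 (or has a self-loop).
The vertices on cycles are {link, sign, build, clean, index, parse, deploy} — 7 in total.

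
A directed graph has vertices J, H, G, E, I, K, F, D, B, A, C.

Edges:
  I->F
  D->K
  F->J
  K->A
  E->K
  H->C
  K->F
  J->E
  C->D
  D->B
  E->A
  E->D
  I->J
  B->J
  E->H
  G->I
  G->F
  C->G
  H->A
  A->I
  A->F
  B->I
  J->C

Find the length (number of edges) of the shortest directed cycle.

For each vertex v, BFS finds the shortest path from v back to v.
The shortest such closed walk is E → D → B → J → E, length 4.

4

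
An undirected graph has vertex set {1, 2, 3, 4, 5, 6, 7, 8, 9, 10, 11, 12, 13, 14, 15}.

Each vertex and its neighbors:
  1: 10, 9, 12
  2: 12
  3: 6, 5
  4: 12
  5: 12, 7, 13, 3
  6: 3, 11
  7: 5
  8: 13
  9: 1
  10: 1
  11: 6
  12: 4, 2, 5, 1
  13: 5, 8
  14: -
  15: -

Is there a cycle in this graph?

DFS, tracking each vertex's parent; an edge to a visited non-parent vertex closes a cycle.
Start from 13:
visit 13 (parent –)
  visit 5 (parent 13)
    visit 12 (parent 5)
      visit 4 (parent 12)
        4–12: parent, skip
      visit 2 (parent 12)
        2–12: parent, skip
      12–5: parent, skip
      visit 1 (parent 12)
        visit 10 (parent 1)
          10–1: parent, skip
        visit 9 (parent 1)
          9–1: parent, skip
        1–12: parent, skip
    visit 7 (parent 5)
      7–5: parent, skip
    5–13: parent, skip
    visit 3 (parent 5)
      visit 6 (parent 3)
        6–3: parent, skip
        visit 11 (parent 6)
          11–6: parent, skip
      3–5: parent, skip
  visit 8 (parent 13)
    8–13: parent, skip
visit 14 (parent –)
visit 15 (parent –)
No non-parent visited neighbor found — the graph is a forest.

No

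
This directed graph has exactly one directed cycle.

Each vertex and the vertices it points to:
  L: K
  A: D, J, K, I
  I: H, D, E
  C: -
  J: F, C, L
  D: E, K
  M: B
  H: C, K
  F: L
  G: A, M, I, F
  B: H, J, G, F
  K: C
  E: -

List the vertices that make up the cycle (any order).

DFS with gray/black marking from M:
M gray
  B gray
    H gray
      C gray
      C black
      K gray
        K→C: C black — skip
      K black
    H black
    J gray
      F gray
        L gray
          L→K: K black — skip
        L black
      F black
      J→C: C black — skip
      J→L: L black — skip
    J black
    G gray
      A gray
        D gray
          E gray
          E black
          D→K: K black — skip
        D black
        A→J: J black — skip
        A→K: K black — skip
        I gray
          I→H: H black — skip
          I→D: D black — skip
          I→E: E black — skip
        I black
      A black
      G→M: M is gray → back edge
Back edge closes the cycle M → B → G → M; its vertices are {B, G, M}.

B, G, M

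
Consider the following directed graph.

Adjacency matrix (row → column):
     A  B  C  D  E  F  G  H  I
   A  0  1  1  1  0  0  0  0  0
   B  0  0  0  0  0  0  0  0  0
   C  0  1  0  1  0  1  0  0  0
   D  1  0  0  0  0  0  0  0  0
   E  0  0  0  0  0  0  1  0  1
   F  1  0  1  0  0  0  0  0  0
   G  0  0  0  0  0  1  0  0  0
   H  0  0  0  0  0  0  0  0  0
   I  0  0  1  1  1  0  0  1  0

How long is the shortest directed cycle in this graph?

For each vertex v, BFS finds the shortest path from v back to v.
The shortest such closed walk is E → I → E, length 2.

2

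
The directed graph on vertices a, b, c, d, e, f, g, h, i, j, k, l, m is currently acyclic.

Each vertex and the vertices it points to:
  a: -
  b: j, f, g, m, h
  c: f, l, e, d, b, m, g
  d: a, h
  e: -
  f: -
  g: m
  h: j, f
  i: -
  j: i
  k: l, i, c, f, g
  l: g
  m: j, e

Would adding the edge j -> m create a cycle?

Yes

Adding j→m creates a cycle iff m can already reach j.
Path from m: m → j.
So m → … → j → m is a cycle.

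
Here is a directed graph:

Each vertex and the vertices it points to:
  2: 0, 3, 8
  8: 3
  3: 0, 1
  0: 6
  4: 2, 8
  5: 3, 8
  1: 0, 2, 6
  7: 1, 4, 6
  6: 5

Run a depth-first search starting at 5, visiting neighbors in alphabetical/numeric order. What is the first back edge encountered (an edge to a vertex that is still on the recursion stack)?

6→5

DFS from 5 (visiting neighbors in alphabetical/numeric order); mark gray on enter, black on exit:
5 gray
  3 gray
    0 gray
      6 gray
        6→5: 5 is gray → back edge
First back edge: 6 → 5.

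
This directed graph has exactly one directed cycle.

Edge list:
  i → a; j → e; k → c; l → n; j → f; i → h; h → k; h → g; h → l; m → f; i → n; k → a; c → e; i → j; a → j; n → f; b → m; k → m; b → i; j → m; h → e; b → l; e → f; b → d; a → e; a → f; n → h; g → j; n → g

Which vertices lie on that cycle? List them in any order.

h, l, n

DFS with gray/black marking from l:
l gray
  n gray
    f gray
    f black
    h gray
      e gray
        e→f: f black — skip
      e black
      h→l: l is gray → back edge
Back edge closes the cycle l → n → h → l; its vertices are {h, l, n}.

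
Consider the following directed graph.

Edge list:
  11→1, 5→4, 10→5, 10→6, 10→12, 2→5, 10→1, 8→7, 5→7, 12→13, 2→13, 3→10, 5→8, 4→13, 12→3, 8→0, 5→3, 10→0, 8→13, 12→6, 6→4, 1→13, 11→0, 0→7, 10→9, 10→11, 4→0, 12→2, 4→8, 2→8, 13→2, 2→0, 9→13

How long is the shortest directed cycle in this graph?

For each vertex v, BFS finds the shortest path from v back to v.
The shortest such closed walk is 2 → 13 → 2, length 2.

2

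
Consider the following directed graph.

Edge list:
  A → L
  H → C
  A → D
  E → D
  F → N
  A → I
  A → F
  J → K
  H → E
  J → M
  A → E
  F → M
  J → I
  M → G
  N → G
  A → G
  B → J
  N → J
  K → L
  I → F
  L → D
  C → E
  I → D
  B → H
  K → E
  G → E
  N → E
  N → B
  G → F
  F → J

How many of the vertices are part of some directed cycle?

7

A vertex is on a directed cycle iff it belongs to a strongly connected component of size ≥ 2 (or has a self-loop).
The vertices on cycles are {B, F, G, I, J, M, N} — 7 in total.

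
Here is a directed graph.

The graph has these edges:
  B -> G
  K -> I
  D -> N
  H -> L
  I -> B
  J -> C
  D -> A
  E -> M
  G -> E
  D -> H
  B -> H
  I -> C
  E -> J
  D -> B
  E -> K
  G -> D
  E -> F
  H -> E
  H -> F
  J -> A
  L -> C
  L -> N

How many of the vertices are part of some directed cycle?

7

A vertex is on a directed cycle iff it belongs to a strongly connected component of size ≥ 2 (or has a self-loop).
The vertices on cycles are {B, D, E, G, H, I, K} — 7 in total.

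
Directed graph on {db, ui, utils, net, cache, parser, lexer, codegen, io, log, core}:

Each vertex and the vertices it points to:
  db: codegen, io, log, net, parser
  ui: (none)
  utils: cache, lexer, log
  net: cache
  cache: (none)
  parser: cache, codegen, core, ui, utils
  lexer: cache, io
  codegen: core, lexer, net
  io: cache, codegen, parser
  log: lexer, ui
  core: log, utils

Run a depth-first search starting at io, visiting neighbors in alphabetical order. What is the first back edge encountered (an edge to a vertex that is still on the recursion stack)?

DFS from io (visiting neighbors in alphabetical order); mark gray on enter, black on exit:
io gray
  cache gray
  cache black
  codegen gray
    core gray
      log gray
        lexer gray
          lexer→cache: cache black — skip
          lexer→io: io is gray → back edge
First back edge: lexer → io.

lexer→io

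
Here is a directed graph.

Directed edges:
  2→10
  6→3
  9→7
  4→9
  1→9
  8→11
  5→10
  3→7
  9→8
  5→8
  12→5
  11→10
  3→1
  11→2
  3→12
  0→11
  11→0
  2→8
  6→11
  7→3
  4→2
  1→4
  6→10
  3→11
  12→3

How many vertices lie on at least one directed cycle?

10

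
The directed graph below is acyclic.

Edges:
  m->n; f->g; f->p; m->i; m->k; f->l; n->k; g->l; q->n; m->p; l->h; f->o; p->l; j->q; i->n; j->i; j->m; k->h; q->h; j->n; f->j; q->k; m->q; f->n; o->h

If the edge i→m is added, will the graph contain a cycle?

Yes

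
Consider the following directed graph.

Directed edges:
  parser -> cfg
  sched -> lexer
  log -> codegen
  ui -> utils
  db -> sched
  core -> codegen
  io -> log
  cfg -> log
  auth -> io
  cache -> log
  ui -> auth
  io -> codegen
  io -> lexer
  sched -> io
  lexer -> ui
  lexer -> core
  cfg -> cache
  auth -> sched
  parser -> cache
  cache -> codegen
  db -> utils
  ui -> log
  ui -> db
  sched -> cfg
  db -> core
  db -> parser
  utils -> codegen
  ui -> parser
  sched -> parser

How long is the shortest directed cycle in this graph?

4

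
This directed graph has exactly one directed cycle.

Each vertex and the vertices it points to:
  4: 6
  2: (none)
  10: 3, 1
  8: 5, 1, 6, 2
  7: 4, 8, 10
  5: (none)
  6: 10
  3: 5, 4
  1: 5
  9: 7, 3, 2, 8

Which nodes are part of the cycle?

3, 4, 6, 10

DFS with gray/black marking from 10:
10 gray
  3 gray
    5 gray
    5 black
    4 gray
      6 gray
        6→10: 10 is gray → back edge
Back edge closes the cycle 10 → 3 → 4 → 6 → 10; its vertices are {3, 4, 6, 10}.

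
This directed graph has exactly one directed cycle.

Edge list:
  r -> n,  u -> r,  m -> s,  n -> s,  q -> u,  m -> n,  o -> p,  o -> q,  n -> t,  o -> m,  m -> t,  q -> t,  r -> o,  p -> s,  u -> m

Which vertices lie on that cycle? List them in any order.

o, q, r, u

DFS with gray/black marking from o:
o gray
  m gray
    n gray
      s gray
      s black
      t gray
      t black
    n black
    m→t: t black — skip
    m→s: s black — skip
  m black
  q gray
    q→t: t black — skip
    u gray
      u→m: m black — skip
      r gray
        r→n: n black — skip
        r→o: o is gray → back edge
Back edge closes the cycle o → q → u → r → o; its vertices are {o, q, r, u}.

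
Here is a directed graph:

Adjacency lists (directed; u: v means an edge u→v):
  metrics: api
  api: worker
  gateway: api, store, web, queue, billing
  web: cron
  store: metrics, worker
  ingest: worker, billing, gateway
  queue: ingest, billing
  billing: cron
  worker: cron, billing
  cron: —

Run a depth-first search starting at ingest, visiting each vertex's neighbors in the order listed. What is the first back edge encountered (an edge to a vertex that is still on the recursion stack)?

queue→ingest

DFS from ingest (visiting each vertex's neighbors in the order listed); mark gray on enter, black on exit:
ingest gray
  worker gray
    cron gray
    cron black
    billing gray
      billing→cron: cron black — skip
    billing black
  worker black
  ingest→billing: billing black — skip
  gateway gray
    api gray
      api→worker: worker black — skip
    api black
    store gray
      metrics gray
        metrics→api: api black — skip
      metrics black
      store→worker: worker black — skip
    store black
    web gray
      web→cron: cron black — skip
    web black
    queue gray
      queue→ingest: ingest is gray → back edge
First back edge: queue → ingest.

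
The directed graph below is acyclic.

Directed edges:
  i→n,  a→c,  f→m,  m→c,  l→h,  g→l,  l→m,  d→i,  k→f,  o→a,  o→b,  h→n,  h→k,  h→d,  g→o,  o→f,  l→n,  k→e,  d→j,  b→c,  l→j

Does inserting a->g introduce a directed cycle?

Adding a→g creates a cycle iff g can already reach a.
Path from g: g → o → a.
So g → … → a → g is a cycle.

Yes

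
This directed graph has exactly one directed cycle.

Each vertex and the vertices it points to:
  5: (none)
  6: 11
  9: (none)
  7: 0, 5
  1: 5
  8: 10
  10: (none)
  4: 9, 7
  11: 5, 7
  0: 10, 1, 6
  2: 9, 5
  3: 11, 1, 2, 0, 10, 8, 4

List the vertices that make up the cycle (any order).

0, 6, 7, 11

DFS with gray/black marking from 0:
0 gray
  10 gray
  10 black
  1 gray
    5 gray
    5 black
  1 black
  6 gray
    11 gray
      11→5: 5 black — skip
      7 gray
        7→0: 0 is gray → back edge
Back edge closes the cycle 0 → 6 → 11 → 7 → 0; its vertices are {0, 6, 7, 11}.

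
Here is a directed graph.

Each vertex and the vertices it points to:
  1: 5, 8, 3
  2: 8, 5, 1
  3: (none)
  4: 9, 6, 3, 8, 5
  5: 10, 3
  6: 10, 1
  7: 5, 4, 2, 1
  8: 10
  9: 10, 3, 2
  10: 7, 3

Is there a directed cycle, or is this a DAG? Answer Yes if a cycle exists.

Yes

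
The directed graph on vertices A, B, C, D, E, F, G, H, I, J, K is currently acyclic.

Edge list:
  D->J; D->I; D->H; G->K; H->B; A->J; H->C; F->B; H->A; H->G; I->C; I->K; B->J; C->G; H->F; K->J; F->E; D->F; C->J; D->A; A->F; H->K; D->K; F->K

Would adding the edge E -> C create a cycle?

Adding E→C creates a cycle iff C can already reach E.
Explore from C: no path reaches E. The graph stays acyclic.

No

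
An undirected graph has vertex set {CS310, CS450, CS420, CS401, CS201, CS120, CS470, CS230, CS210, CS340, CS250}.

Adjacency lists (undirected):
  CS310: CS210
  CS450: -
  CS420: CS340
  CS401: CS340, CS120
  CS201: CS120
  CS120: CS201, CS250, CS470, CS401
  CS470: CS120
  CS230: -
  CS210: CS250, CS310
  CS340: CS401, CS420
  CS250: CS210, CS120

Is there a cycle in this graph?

DFS, tracking each vertex's parent; an edge to a visited non-parent vertex closes a cycle.
Start from CS230:
visit CS230 (parent –)
visit CS310 (parent –)
  visit CS210 (parent CS310)
    visit CS250 (parent CS210)
      CS250–CS210: parent, skip
      visit CS120 (parent CS250)
        visit CS201 (parent CS120)
          CS201–CS120: parent, skip
        CS120–CS250: parent, skip
        visit CS470 (parent CS120)
          CS470–CS120: parent, skip
        visit CS401 (parent CS120)
          visit CS340 (parent CS401)
            CS340–CS401: parent, skip
            visit CS420 (parent CS340)
              CS420–CS340: parent, skip
          CS401–CS120: parent, skip
    CS210–CS310: parent, skip
visit CS450 (parent –)
No non-parent visited neighbor found — the graph is a forest.

No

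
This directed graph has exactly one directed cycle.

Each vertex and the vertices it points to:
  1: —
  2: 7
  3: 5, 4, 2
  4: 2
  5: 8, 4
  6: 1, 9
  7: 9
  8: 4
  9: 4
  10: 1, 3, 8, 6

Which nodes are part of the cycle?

2, 4, 7, 9

DFS with gray/black marking from 2:
2 gray
  7 gray
    9 gray
      4 gray
        4→2: 2 is gray → back edge
Back edge closes the cycle 2 → 7 → 9 → 4 → 2; its vertices are {2, 4, 7, 9}.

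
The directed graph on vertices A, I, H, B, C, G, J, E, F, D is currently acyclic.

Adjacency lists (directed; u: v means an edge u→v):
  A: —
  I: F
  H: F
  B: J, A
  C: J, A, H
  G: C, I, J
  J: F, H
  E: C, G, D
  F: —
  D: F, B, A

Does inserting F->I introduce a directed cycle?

Adding F→I creates a cycle iff I can already reach F.
Path from I: I → F.
So I → … → F → I is a cycle.

Yes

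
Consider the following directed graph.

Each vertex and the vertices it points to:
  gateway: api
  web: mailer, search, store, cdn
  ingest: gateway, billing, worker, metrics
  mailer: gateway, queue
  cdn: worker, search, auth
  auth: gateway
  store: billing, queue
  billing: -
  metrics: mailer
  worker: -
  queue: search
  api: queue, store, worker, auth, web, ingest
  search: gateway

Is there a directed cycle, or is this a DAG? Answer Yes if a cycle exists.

Yes

DFS with white/gray/black marking, starting from auth:
auth gray
  gateway gray
    api gray
      queue gray
        search gray
          search→gateway: gateway is gray → back edge
Back edge found, so a cycle exists: gateway → api → queue → search → gateway.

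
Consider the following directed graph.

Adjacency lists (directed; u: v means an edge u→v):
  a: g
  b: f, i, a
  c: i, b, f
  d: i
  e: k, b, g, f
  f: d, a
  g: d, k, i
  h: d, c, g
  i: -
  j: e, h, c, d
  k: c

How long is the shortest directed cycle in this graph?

5

For each vertex v, BFS finds the shortest path from v back to v.
The shortest such closed walk is b → a → g → k → c → b, length 5.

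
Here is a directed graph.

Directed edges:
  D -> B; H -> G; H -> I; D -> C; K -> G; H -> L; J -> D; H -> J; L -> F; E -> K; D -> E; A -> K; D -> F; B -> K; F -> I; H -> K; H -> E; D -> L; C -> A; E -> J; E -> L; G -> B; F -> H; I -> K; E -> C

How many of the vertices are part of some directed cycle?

9

A vertex is on a directed cycle iff it belongs to a strongly connected component of size ≥ 2 (or has a self-loop).
The vertices on cycles are {B, D, E, F, G, H, J, K, L} — 9 in total.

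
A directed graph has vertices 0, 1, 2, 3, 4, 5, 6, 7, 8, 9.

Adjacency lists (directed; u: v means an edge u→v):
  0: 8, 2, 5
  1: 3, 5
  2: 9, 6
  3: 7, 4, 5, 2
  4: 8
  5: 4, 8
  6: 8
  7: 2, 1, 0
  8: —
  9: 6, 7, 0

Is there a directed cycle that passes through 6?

No

6 lies on a cycle iff there is a path from 6 back to itself.
Exploring from 6, it never reaches itself; equivalently, its strongly connected component is a singleton.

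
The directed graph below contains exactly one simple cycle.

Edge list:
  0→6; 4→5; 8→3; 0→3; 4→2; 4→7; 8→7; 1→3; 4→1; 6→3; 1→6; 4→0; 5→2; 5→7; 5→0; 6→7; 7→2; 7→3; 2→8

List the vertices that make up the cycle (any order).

DFS with gray/black marking from 2:
2 gray
  8 gray
    3 gray
    3 black
    7 gray
      7→3: 3 black — skip
      7→2: 2 is gray → back edge
Back edge closes the cycle 2 → 8 → 7 → 2; its vertices are {2, 7, 8}.

2, 7, 8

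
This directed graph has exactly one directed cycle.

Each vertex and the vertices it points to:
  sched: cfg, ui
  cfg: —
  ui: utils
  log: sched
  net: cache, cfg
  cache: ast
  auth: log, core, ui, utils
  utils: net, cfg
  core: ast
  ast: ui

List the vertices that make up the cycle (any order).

ui, ast, net, cache, utils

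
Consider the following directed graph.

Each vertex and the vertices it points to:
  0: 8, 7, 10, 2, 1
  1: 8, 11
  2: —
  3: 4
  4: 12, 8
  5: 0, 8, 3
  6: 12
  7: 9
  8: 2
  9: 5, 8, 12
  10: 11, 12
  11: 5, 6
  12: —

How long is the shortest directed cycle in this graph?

For each vertex v, BFS finds the shortest path from v back to v.
The shortest such closed walk is 5 → 0 → 7 → 9 → 5, length 4.

4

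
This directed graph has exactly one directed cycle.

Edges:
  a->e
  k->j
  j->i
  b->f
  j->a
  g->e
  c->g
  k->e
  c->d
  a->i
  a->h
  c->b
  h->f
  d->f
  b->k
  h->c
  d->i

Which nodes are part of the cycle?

DFS with gray/black marking from c:
c gray
  b gray
    k gray
      j gray
        i gray
        i black
        a gray
          h gray
            h→c: c is gray → back edge
Back edge closes the cycle c → b → k → j → a → h → c; its vertices are {a, b, c, h, j, k}.

a, b, c, h, j, k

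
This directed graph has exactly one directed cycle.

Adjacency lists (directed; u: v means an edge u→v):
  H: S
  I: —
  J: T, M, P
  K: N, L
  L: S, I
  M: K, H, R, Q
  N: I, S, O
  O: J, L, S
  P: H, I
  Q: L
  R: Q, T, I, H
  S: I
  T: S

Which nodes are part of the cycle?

J, K, M, N, O

DFS with gray/black marking from O:
O gray
  J gray
    T gray
      S gray
        I gray
        I black
      S black
    T black
    M gray
      K gray
        N gray
          N→I: I black — skip
          N→S: S black — skip
          N→O: O is gray → back edge
Back edge closes the cycle O → J → M → K → N → O; its vertices are {J, K, M, N, O}.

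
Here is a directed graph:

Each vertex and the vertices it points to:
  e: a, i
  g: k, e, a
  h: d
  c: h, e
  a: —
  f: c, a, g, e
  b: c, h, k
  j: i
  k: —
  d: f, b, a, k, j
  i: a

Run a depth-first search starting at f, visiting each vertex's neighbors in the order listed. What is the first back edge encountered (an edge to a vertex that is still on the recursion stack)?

DFS from f (visiting each vertex's neighbors in the order listed); mark gray on enter, black on exit:
f gray
  c gray
    h gray
      d gray
        d→f: f is gray → back edge
First back edge: d → f.

d->f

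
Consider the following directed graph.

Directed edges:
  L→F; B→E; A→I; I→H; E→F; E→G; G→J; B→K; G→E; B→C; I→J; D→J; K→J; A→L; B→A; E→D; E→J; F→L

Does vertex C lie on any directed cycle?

No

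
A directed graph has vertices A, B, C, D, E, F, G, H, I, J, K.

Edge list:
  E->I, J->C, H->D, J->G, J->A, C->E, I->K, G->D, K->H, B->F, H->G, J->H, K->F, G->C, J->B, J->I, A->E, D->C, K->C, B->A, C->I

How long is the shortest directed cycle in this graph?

3

For each vertex v, BFS finds the shortest path from v back to v.
The shortest such closed walk is I → K → C → I, length 3.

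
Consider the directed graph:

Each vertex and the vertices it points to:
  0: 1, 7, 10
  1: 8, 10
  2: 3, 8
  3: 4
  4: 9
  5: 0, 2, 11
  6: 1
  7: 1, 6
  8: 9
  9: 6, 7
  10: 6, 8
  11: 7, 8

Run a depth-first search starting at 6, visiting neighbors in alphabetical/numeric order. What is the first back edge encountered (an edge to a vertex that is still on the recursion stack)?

DFS from 6 (visiting neighbors in alphabetical/numeric order); mark gray on enter, black on exit:
6 gray
  1 gray
    8 gray
      9 gray
        9→6: 6 is gray → back edge
First back edge: 9 → 6.

9->6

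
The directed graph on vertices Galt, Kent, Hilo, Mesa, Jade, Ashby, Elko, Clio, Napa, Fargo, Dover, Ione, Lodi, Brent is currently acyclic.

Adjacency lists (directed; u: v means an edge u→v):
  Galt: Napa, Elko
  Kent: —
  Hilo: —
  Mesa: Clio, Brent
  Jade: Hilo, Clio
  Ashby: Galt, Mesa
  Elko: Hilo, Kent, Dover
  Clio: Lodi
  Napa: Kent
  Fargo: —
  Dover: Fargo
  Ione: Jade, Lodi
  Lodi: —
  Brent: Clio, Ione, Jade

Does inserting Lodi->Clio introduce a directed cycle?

Adding Lodi→Clio creates a cycle iff Clio can already reach Lodi.
Path from Clio: Clio → Lodi.
So Clio → … → Lodi → Clio is a cycle.

Yes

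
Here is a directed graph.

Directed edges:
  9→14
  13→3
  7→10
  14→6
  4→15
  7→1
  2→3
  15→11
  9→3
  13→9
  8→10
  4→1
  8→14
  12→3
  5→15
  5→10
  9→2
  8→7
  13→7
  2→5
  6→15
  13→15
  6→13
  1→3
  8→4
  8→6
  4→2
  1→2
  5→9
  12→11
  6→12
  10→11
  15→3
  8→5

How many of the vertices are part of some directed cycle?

8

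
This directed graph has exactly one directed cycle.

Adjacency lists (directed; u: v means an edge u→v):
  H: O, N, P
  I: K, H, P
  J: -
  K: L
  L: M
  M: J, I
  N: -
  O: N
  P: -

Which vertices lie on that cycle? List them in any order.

DFS with gray/black marking from M:
M gray
  J gray
  J black
  I gray
    K gray
      L gray
        L→M: M is gray → back edge
Back edge closes the cycle M → I → K → L → M; its vertices are {I, K, L, M}.

I, K, L, M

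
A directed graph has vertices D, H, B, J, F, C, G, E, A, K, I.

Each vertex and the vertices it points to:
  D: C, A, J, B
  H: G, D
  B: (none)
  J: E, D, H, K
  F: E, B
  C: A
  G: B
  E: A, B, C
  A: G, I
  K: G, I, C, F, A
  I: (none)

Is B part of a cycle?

B lies on a cycle iff there is a path from B back to itself.
Exploring from B, it never reaches itself; equivalently, its strongly connected component is a singleton.

No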